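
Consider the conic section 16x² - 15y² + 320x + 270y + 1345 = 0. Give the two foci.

(-10, 9 - 2√31) and (-10, 9 + 2√31)

Collect terms: 16(x² + 20x) -15(y² - 18y) = -1345
Complete the square in x and y: 16(x + 10)² -15(y - 9)² = -1345 + 1600 - 1215 = -960
Divide through by -960 to get (y - 9)²/64 - (x + 10)²/60 = 1.
Hyperbola, center (-10, 9), transverse axis vertical; a² = 64, b² = 60.
c² = a² + b² = 64 + 60 = 124, so c = 2√31.
Foci lie on the vertical axis through the center: (h, k ± c).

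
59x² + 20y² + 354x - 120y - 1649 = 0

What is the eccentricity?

Group: 59(x² + 6x) + 20(y² - 6y) = 1649
Complete the square in x and y: 59(x + 3)² + 20(y - 3)² = 1649 + 531 + 180 = 2360
Dividing both sides by 2360: (x + 3)²/40 + (y - 3)²/118 = 1
Ellipse, center (-3, 3), major axis vertical; a² = 118, b² = 40.
c² = a² - b² = 78, so c = √78.
e = c/a = √78/√118 = √2301/59.

e = √2301/59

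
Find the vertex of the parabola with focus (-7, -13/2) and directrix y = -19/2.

(-7, -8)

The vertex is the midpoint between the focus and the directrix along the axis of symmetry.
Axis is vertical (directrix is horizontal). Vertex y-coordinate = (-13/2 + (-19/2))/2 = -8; x-coordinate = -7.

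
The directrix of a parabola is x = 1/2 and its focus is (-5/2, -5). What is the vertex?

The vertex is the midpoint between the focus and the directrix along the axis of symmetry.
Axis is horizontal (directrix is vertical). Vertex x-coordinate = (-5/2 + 1/2)/2 = -1; y-coordinate = -5.

(-1, -5)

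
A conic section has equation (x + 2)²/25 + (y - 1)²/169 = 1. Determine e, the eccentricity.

e = 12/13

Center (-2, 1). The larger denominator 169 sits under the y-term, so the major axis is vertical; a² = 169, b² = 25.
c² = a² - b² = 144, so c = 12.
e = c/a = 12/13.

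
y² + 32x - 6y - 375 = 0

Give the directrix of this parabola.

x = 20

Only y is squared. Complete the square in y: (y - 3)² = -32(x - 12).
Vertex (12, 3); 4p = -32 so p = -8. Opens left.
Directrix is the vertical line x = h − p = 12 − (-8) = 20.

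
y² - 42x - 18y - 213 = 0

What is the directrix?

Only y is squared. Complete the square in y: (y - 9)² = 42(x + 7).
Vertex (-7, 9); 4p = 42 so p = 21/2. Opens right.
Directrix is the vertical line x = h − p = -7 − (21/2) = -35/2.

x = -35/2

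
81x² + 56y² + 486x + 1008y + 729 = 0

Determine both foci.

(-3, -14) and (-3, -4)

81(x² + 6x) + 56(y² + 18y) = -729
Complete the square in x and y: 81(x + 3)² + 56(y + 9)² = -729 + 729 + 4536 = 4536
Divide by 4536: (x + 3)²/56 + (y + 9)²/81 = 1
Ellipse, center (-3, -9), major axis vertical; a² = 81, b² = 56.
c² = a² - b² = 81 - 56 = 25, so c = 5.
Foci lie on the vertical axis through the center: (h, k ± c).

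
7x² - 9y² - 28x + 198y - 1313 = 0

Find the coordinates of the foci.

Collect terms: 7(x² - 4x) -9(y² - 22y) = 1313
Complete the square: 7(x - 2)² -9(y - 11)² = 1313 + 28 - 1089 = 252
Divide by 252: (x - 2)²/36 - (y - 11)²/28 = 1
Hyperbola, center (2, 11), transverse axis horizontal; a² = 36, b² = 28.
c² = a² + b² = 36 + 28 = 64, so c = 8.
Foci lie on the horizontal axis through the center: (h ± c, k).

(-6, 11) and (10, 11)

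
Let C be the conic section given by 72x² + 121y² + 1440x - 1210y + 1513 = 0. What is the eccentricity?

Collect terms: 72(x² + 20x) + 121(y² - 10y) = -1513
Completing the square gives 72(x + 10)² + 121(y - 5)² = -1513 + 7200 + 3025 = 8712.
Dividing both sides by 8712: (x + 10)²/121 + (y - 5)²/72 = 1
Ellipse, center (-10, 5), major axis horizontal; a² = 121, b² = 72.
c² = a² - b² = 49, so c = 7.
e = c/a = 7/11.

e = 7/11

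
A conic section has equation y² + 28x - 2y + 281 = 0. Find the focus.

(-17, 1)

Only y is squared. Complete the square in y: (y - 1)² = -28(x + 10).
Vertex (-10, 1); 4p = -28 so p = -7. Opens left.
Focus is p units from the vertex along the axis: (h + p, k).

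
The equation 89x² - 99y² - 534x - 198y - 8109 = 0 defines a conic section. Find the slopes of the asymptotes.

Collect terms: 89(x² - 6x) -99(y² + 2y) = 8109
Completing the square gives 89(x - 3)² -99(y + 1)² = 8109 + 801 - 99 = 8811.
Divide through by 8811 to get (x - 3)²/99 - (y + 1)²/89 = 1.
Hyperbola, center (3, -1), transverse axis horizontal; a² = 99, b² = 89.
For a horizontal hyperbola the asymptotes have slope ±b/a.
Here that is ±√89/3√11 = ±√979/33.

√979/33 and -√979/33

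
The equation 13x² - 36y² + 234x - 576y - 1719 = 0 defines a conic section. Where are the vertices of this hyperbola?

Group the x- and y-terms: 13(x² + 18x) -36(y² + 16y) = 1719
13(x + 9)² -36(y + 8)² = 1719 + 1053 - 2304 = 468
Divide through by 468 to get (x + 9)²/36 - (y + 8)²/13 = 1.
Hyperbola, center (-9, -8), transverse axis horizontal; a² = 36, b² = 13.
a = 6. Vertices at (h ± a, k).

(-15, -8) and (-3, -8)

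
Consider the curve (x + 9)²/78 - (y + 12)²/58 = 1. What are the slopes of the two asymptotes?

√1131/39 and -√1131/39

Center (-9, -12). The positive term is the x-term, so the transverse axis is horizontal; a² = 78, b² = 58.
For a horizontal hyperbola the asymptotes have slope ±b/a.
Here that is ±√58/√78 = ±√1131/39.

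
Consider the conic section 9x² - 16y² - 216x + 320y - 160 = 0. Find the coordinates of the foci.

Collect terms: 9(x² - 24x) -16(y² - 20y) = 160
Completing the square gives 9(x - 12)² -16(y - 10)² = 160 + 1296 - 1600 = -144.
Dividing both sides by -144: (y - 10)²/9 - (x - 12)²/16 = 1
Hyperbola, center (12, 10), transverse axis vertical; a² = 9, b² = 16.
c² = a² + b² = 9 + 16 = 25, so c = 5.
Foci lie on the vertical axis through the center: (h, k ± c).

(12, 5) and (12, 15)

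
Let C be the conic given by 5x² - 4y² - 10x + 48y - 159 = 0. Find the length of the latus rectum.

Collect terms: 5(x² - 2x) -4(y² - 12y) = 159
Complete the square in x and y: 5(x - 1)² -4(y - 6)² = 159 + 5 - 144 = 20
Divide by 20: (x - 1)²/4 - (y - 6)²/5 = 1
Hyperbola, center (1, 6), transverse axis horizontal; a² = 4, b² = 5.
Latus rectum length = 2b²/a = 2·5/2 = 5.

5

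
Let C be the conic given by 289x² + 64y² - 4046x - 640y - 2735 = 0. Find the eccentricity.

Rearranging, 289(x² - 14x) + 64(y² - 10y) = 2735.
289(x - 7)² + 64(y - 5)² = 2735 + 14161 + 1600 = 18496
Divide through by 18496 to get (x - 7)²/64 + (y - 5)²/289 = 1.
Ellipse, center (7, 5), major axis vertical; a² = 289, b² = 64.
c² = a² - b² = 225, so c = 15.
e = c/a = 15/17.

e = 15/17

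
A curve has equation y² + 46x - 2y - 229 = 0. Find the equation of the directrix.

x = 33/2

Only y is squared. Complete the square in y: (y - 1)² = -46(x - 5).
Vertex (5, 1); 4p = -46 so p = -23/2. Opens left.
Directrix is the vertical line x = h − p = 5 − (-23/2) = 33/2.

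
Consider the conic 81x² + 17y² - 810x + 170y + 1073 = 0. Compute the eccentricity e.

81(x² - 10x) + 17(y² + 10y) = -1073
81(x - 5)² + 17(y + 5)² = -1073 + 2025 + 425 = 1377
Dividing both sides by 1377: (x - 5)²/17 + (y + 5)²/81 = 1
Ellipse, center (5, -5), major axis vertical; a² = 81, b² = 17.
c² = a² - b² = 64, so c = 8.
e = c/a = 8/9.

e = 8/9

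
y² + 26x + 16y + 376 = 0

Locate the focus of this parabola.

(-37/2, -8)

Only y is squared. Complete the square in y: (y + 8)² = -26(x + 12).
Vertex (-12, -8); 4p = -26 so p = -13/2. Opens left.
Focus is p units from the vertex along the axis: (h + p, k).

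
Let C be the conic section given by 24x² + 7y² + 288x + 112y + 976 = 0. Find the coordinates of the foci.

24(x² + 12x) + 7(y² + 16y) = -976
Complete the square: 24(x + 6)² + 7(y + 8)² = -976 + 864 + 448 = 336
Divide by 336: (x + 6)²/14 + (y + 8)²/48 = 1
Ellipse, center (-6, -8), major axis vertical; a² = 48, b² = 14.
c² = a² - b² = 48 - 14 = 34, so c = √34.
Foci lie on the vertical axis through the center: (h, k ± c).

(-6, -8 - √34) and (-6, -8 + √34)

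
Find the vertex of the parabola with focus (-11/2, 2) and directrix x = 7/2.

The vertex is the midpoint between the focus and the directrix along the axis of symmetry.
Axis is horizontal (directrix is vertical). Vertex x-coordinate = (-11/2 + 7/2)/2 = -1; y-coordinate = 2.

(-1, 2)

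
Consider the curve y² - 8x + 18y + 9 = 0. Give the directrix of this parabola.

Only y is squared. Complete the square in y: (y + 9)² = 8(x + 9).
Vertex (-9, -9); 4p = 8 so p = 2. Opens right.
Directrix is the vertical line x = h − p = -9 − (2) = -11.

x = -11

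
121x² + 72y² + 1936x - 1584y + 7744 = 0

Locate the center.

Collect terms: 121(x² + 16x) + 72(y² - 22y) = -7744
Complete the square in x and y: 121(x + 8)² + 72(y - 11)² = -7744 + 7744 + 8712 = 8712
Dividing both sides by 8712: (x + 8)²/72 + (y - 11)²/121 = 1
Ellipse with center (-8, 11).

(-8, 11)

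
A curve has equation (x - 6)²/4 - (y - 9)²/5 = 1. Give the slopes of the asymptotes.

Center (6, 9). The positive term is the x-term, so the transverse axis is horizontal; a² = 4, b² = 5.
For a horizontal hyperbola the asymptotes have slope ±b/a.
Here that is ±√5/2.

√5/2 and -√5/2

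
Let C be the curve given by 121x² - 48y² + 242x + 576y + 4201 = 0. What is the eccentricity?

Collect terms: 121(x² + 2x) -48(y² - 12y) = -4201
Completing the square gives 121(x + 1)² -48(y - 6)² = -4201 + 121 - 1728 = -5808.
Dividing both sides by -5808: (y - 6)²/121 - (x + 1)²/48 = 1
Hyperbola, center (-1, 6), transverse axis vertical; a² = 121, b² = 48.
c² = a² + b² = 169, so c = 13.
e = c/a = 13/11.

e = 13/11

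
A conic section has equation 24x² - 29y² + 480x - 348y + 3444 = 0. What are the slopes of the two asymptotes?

2√174/29 and -2√174/29

24(x² + 20x) -29(y² + 12y) = -3444
Completing the square gives 24(x + 10)² -29(y + 6)² = -3444 + 2400 - 1044 = -2088.
Divide through by -2088 to get (y + 6)²/72 - (x + 10)²/87 = 1.
Hyperbola, center (-10, -6), transverse axis vertical; a² = 72, b² = 87.
For a vertical hyperbola the asymptotes have slope ±a/b.
Here that is ±6√2/√87 = ±2√174/29.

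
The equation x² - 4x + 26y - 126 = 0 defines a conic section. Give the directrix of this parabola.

y = 23/2

Only x is squared. Complete the square in x: (x - 2)² = -26(y - 5).
Vertex (2, 5); 4p = -26 so p = -13/2. Opens down.
Directrix is the horizontal line y = k − p = 5 − (-13/2) = 23/2.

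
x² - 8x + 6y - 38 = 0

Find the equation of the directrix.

Only x is squared. Complete the square in x: (x - 4)² = -6(y - 9).
Vertex (4, 9); 4p = -6 so p = -3/2. Opens down.
Directrix is the horizontal line y = k − p = 9 − (-3/2) = 21/2.

y = 21/2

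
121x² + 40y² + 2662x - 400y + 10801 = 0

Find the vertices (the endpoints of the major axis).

(-11, -6) and (-11, 16)

Group the x- and y-terms: 121(x² + 22x) + 40(y² - 10y) = -10801
Complete the square: 121(x + 11)² + 40(y - 5)² = -10801 + 14641 + 1000 = 4840
Dividing both sides by 4840: (x + 11)²/40 + (y - 5)²/121 = 1
Ellipse, center (-11, 5), major axis vertical; a² = 121, b² = 40.
a = 11. Vertices at (h, k ± a).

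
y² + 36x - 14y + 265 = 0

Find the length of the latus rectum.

Only y is squared. Complete the square in y: (y - 7)² = -36(x + 6).
Vertex (-6, 7); 4p = -36 so p = -9. Opens left.
Latus rectum length = |4p| = 36.

36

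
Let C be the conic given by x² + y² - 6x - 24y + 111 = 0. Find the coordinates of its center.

(3, 12)

Group: (x² - 6x) + (y² - 24y) = -111
Complete the square: (x - 3)² + (y - 12)² = -111 + 9 + 144 = 42
So (x - 3)² + (y - 12)² = 42.
Circle centered at (3, 12) with r² = 42.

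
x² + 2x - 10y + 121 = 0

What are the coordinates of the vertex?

Only x is squared. Complete the square in x: (x + 1)² = 10(y - 12).
Vertex (-1, 12); 4p = 10 so p = 5/2. Opens up.

(-1, 12)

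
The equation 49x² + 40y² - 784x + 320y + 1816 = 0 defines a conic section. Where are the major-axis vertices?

Group: 49(x² - 16x) + 40(y² + 8y) = -1816
49(x - 8)² + 40(y + 4)² = -1816 + 3136 + 640 = 1960
Dividing both sides by 1960: (x - 8)²/40 + (y + 4)²/49 = 1
Ellipse, center (8, -4), major axis vertical; a² = 49, b² = 40.
a = 7. Vertices at (h, k ± a).

(8, -11) and (8, 3)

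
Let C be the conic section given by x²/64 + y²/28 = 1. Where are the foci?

(-6, 0) and (6, 0)

Center (0, 0). The larger denominator 64 sits under the x-term, so the major axis is horizontal; a² = 64, b² = 28.
c² = a² - b² = 64 - 28 = 36, so c = 6.
Foci lie on the horizontal axis through the center: (h ± c, k).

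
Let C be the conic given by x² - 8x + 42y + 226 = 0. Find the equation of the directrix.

Only x is squared. Complete the square in x: (x - 4)² = -42(y + 5).
Vertex (4, -5); 4p = -42 so p = -21/2. Opens down.
Directrix is the horizontal line y = k − p = -5 − (-21/2) = 11/2.

y = 11/2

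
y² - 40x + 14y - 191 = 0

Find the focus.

Only y is squared. Complete the square in y: (y + 7)² = 40(x + 6).
Vertex (-6, -7); 4p = 40 so p = 10. Opens right.
Focus is p units from the vertex along the axis: (h + p, k).

(4, -7)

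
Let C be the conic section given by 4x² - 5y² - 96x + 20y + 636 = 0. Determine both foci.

(12, -4) and (12, 8)

Rearranging, 4(x² - 24x) -5(y² - 4y) = -636.
Completing the square gives 4(x - 12)² -5(y - 2)² = -636 + 576 - 20 = -80.
Dividing both sides by -80: (y - 2)²/16 - (x - 12)²/20 = 1
Hyperbola, center (12, 2), transverse axis vertical; a² = 16, b² = 20.
c² = a² + b² = 16 + 20 = 36, so c = 6.
Foci lie on the vertical axis through the center: (h, k ± c).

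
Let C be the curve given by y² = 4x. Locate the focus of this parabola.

Vertex (0, 0); 4p = 4 so p = 1. Opens right.
Focus is p units from the vertex along the axis: (h + p, k).

(1, 0)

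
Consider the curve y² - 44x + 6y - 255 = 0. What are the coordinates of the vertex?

(-6, -3)

Only y is squared. Complete the square in y: (y + 3)² = 44(x + 6).
Vertex (-6, -3); 4p = 44 so p = 11. Opens right.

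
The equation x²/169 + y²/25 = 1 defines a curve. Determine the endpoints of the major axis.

(-13, 0) and (13, 0)

Center (0, 0). The larger denominator 169 sits under the x-term, so the major axis is horizontal; a² = 169, b² = 25.
a = 13. Vertices at (h ± a, k).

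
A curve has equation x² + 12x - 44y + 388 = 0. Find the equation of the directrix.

y = -3

Only x is squared. Complete the square in x: (x + 6)² = 44(y - 8).
Vertex (-6, 8); 4p = 44 so p = 11. Opens up.
Directrix is the horizontal line y = k − p = 8 − (11) = -3.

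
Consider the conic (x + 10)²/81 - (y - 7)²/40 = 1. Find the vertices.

(-19, 7) and (-1, 7)

Center (-10, 7). The positive term is the x-term, so the transverse axis is horizontal; a² = 81, b² = 40.
a = 9. Vertices at (h ± a, k).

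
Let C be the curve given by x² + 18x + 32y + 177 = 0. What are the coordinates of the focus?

Only x is squared. Complete the square in x: (x + 9)² = -32(y + 3).
Vertex (-9, -3); 4p = -32 so p = -8. Opens down.
Focus is p units from the vertex along the axis: (h, k + p).

(-9, -11)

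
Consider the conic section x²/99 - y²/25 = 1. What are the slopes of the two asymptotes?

Center (0, 0). The positive term is the x-term, so the transverse axis is horizontal; a² = 99, b² = 25.
For a horizontal hyperbola the asymptotes have slope ±b/a.
Here that is ±5/3√11 = ±5√11/33.

5√11/33 and -5√11/33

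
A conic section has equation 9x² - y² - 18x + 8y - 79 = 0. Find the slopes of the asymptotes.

Group: 9(x² - 2x) -(y² - 8y) = 79
Completing the square gives 9(x - 1)² -(y - 4)² = 79 + 9 - 16 = 72.
Divide through by 72 to get (x - 1)²/8 - (y - 4)²/72 = 1.
Hyperbola, center (1, 4), transverse axis horizontal; a² = 8, b² = 72.
For a horizontal hyperbola the asymptotes have slope ±b/a.
Here that is ±6√2/2√2 = ±3.

3 and -3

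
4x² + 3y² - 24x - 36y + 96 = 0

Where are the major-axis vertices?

Group: 4(x² - 6x) + 3(y² - 12y) = -96
Completing the square gives 4(x - 3)² + 3(y - 6)² = -96 + 36 + 108 = 48.
Divide through by 48 to get (x - 3)²/12 + (y - 6)²/16 = 1.
Ellipse, center (3, 6), major axis vertical; a² = 16, b² = 12.
a = 4. Vertices at (h, k ± a).

(3, 2) and (3, 10)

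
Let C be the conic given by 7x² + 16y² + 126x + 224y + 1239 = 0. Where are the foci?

(-12, -7) and (-6, -7)

Rearranging, 7(x² + 18x) + 16(y² + 14y) = -1239.
Complete the square: 7(x + 9)² + 16(y + 7)² = -1239 + 567 + 784 = 112
Dividing both sides by 112: (x + 9)²/16 + (y + 7)²/7 = 1
Ellipse, center (-9, -7), major axis horizontal; a² = 16, b² = 7.
c² = a² - b² = 16 - 7 = 9, so c = 3.
Foci lie on the horizontal axis through the center: (h ± c, k).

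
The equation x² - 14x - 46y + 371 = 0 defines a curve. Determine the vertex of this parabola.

Only x is squared. Complete the square in x: (x - 7)² = 46(y - 7).
Vertex (7, 7); 4p = 46 so p = 23/2. Opens up.

(7, 7)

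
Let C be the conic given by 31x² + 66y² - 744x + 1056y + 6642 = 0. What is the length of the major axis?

2√66

31(x² - 24x) + 66(y² + 16y) = -6642
Completing the square gives 31(x - 12)² + 66(y + 8)² = -6642 + 4464 + 4224 = 2046.
Dividing both sides by 2046: (x - 12)²/66 + (y + 8)²/31 = 1
Ellipse, center (12, -8), major axis horizontal; a² = 66, b² = 31.
a² = 66 so a = √66; the major axis has length 2a = 2√66.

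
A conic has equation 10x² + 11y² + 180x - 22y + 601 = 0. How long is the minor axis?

4√5

Group: 10(x² + 18x) + 11(y² - 2y) = -601
10(x + 9)² + 11(y - 1)² = -601 + 810 + 11 = 220
Dividing both sides by 220: (x + 9)²/22 + (y - 1)²/20 = 1
Ellipse, center (-9, 1), major axis horizontal; a² = 22, b² = 20.
b² = 20 so b = 2√5; the minor axis has length 2b = 4√5.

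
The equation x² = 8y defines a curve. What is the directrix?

y = -2

Vertex (0, 0); 4p = 8 so p = 2. Opens up.
Directrix is the horizontal line y = k − p = 0 − (2) = -2.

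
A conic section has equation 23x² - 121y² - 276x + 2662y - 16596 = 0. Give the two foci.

Group: 23(x² - 12x) -121(y² - 22y) = 16596
Complete the square in x and y: 23(x - 6)² -121(y - 11)² = 16596 + 828 - 14641 = 2783
Divide by 2783: (x - 6)²/121 - (y - 11)²/23 = 1
Hyperbola, center (6, 11), transverse axis horizontal; a² = 121, b² = 23.
c² = a² + b² = 121 + 23 = 144, so c = 12.
Foci lie on the horizontal axis through the center: (h ± c, k).

(-6, 11) and (18, 11)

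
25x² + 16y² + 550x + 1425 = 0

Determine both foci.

(-11, -6) and (-11, 6)

Group the x- and y-terms: 25(x² + 22x) + 16y² = -1425
Complete the square: 25(x + 11)² + 16y² = -1425 + 3025 + 0 = 1600
Divide through by 1600 to get (x + 11)²/64 + y²/100 = 1.
Ellipse, center (-11, 0), major axis vertical; a² = 100, b² = 64.
c² = a² - b² = 100 - 64 = 36, so c = 6.
Foci lie on the vertical axis through the center: (h, k ± c).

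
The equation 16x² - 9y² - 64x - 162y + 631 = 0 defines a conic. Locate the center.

(2, -9)

16(x² - 4x) -9(y² + 18y) = -631
Complete the square: 16(x - 2)² -9(y + 9)² = -631 + 64 - 729 = -1296
Dividing both sides by -1296: (y + 9)²/144 - (x - 2)²/81 = 1
Hyperbola with center (2, -9).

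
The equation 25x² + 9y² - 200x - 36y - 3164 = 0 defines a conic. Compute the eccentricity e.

e = 4/5

Collect terms: 25(x² - 8x) + 9(y² - 4y) = 3164
Completing the square gives 25(x - 4)² + 9(y - 2)² = 3164 + 400 + 36 = 3600.
Divide through by 3600 to get (x - 4)²/144 + (y - 2)²/400 = 1.
Ellipse, center (4, 2), major axis vertical; a² = 400, b² = 144.
c² = a² - b² = 256, so c = 16.
e = c/a = 16/20 = 4/5.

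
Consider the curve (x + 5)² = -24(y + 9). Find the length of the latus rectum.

24

Vertex (-5, -9); 4p = -24 so p = -6. Opens down.
Latus rectum length = |4p| = 24.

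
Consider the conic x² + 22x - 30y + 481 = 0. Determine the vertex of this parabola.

Only x is squared. Complete the square in x: (x + 11)² = 30(y - 12).
Vertex (-11, 12); 4p = 30 so p = 15/2. Opens up.

(-11, 12)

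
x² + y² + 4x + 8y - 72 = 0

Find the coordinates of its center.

(-2, -4)

Group: (x² + 4x) + (y² + 8y) = 72
Complete the square in x and y: (x + 2)² + (y + 4)² = 72 + 4 + 16 = 92
So (x + 2)² + (y + 4)² = 92.
Circle centered at (-2, -4) with r² = 92.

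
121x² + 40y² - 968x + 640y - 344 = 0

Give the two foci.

Group the x- and y-terms: 121(x² - 8x) + 40(y² + 16y) = 344
121(x - 4)² + 40(y + 8)² = 344 + 1936 + 2560 = 4840
Divide by 4840: (x - 4)²/40 + (y + 8)²/121 = 1
Ellipse, center (4, -8), major axis vertical; a² = 121, b² = 40.
c² = a² - b² = 121 - 40 = 81, so c = 9.
Foci lie on the vertical axis through the center: (h, k ± c).

(4, -17) and (4, 1)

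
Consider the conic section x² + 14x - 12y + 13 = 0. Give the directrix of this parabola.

Only x is squared. Complete the square in x: (x + 7)² = 12(y + 3).
Vertex (-7, -3); 4p = 12 so p = 3. Opens up.
Directrix is the horizontal line y = k − p = -3 − (3) = -6.

y = -6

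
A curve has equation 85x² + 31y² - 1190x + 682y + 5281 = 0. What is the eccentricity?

e = 3√510/85

85(x² - 14x) + 31(y² + 22y) = -5281
Complete the square: 85(x - 7)² + 31(y + 11)² = -5281 + 4165 + 3751 = 2635
Dividing both sides by 2635: (x - 7)²/31 + (y + 11)²/85 = 1
Ellipse, center (7, -11), major axis vertical; a² = 85, b² = 31.
c² = a² - b² = 54, so c = 3√6.
e = c/a = 3√6/√85 = 3√510/85.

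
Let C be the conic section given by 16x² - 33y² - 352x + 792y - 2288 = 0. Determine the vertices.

Group: 16(x² - 22x) -33(y² - 24y) = 2288
16(x - 11)² -33(y - 12)² = 2288 + 1936 - 4752 = -528
Divide through by -528 to get (y - 12)²/16 - (x - 11)²/33 = 1.
Hyperbola, center (11, 12), transverse axis vertical; a² = 16, b² = 33.
a = 4. Vertices at (h, k ± a).

(11, 8) and (11, 16)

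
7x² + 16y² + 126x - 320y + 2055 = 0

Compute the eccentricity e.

Group: 7(x² + 18x) + 16(y² - 20y) = -2055
Completing the square gives 7(x + 9)² + 16(y - 10)² = -2055 + 567 + 1600 = 112.
Divide through by 112 to get (x + 9)²/16 + (y - 10)²/7 = 1.
Ellipse, center (-9, 10), major axis horizontal; a² = 16, b² = 7.
c² = a² - b² = 9, so c = 3.
e = c/a = 3/4.

e = 3/4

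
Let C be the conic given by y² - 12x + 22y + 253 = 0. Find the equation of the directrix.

Only y is squared. Complete the square in y: (y + 11)² = 12(x - 11).
Vertex (11, -11); 4p = 12 so p = 3. Opens right.
Directrix is the vertical line x = h − p = 11 − (3) = 8.

x = 8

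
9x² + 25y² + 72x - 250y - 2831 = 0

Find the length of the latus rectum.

Collect terms: 9(x² + 8x) + 25(y² - 10y) = 2831
Complete the square: 9(x + 4)² + 25(y - 5)² = 2831 + 144 + 625 = 3600
Dividing both sides by 3600: (x + 4)²/400 + (y - 5)²/144 = 1
Ellipse, center (-4, 5), major axis horizontal; a² = 400, b² = 144.
Latus rectum length = 2b²/a = 2·144/20 = 72/5.

72/5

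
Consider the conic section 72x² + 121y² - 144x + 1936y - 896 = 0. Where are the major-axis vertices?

72(x² - 2x) + 121(y² + 16y) = 896
Complete the square in x and y: 72(x - 1)² + 121(y + 8)² = 896 + 72 + 7744 = 8712
Divide through by 8712 to get (x - 1)²/121 + (y + 8)²/72 = 1.
Ellipse, center (1, -8), major axis horizontal; a² = 121, b² = 72.
a = 11. Vertices at (h ± a, k).

(-10, -8) and (12, -8)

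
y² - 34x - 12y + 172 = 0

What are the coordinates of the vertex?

Only y is squared. Complete the square in y: (y - 6)² = 34(x - 4).
Vertex (4, 6); 4p = 34 so p = 17/2. Opens right.

(4, 6)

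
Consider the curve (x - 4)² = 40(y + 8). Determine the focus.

(4, 2)

Vertex (4, -8); 4p = 40 so p = 10. Opens up.
Focus is p units from the vertex along the axis: (h, k + p).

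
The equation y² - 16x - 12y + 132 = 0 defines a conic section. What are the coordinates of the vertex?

Only y is squared. Complete the square in y: (y - 6)² = 16(x - 6).
Vertex (6, 6); 4p = 16 so p = 4. Opens right.

(6, 6)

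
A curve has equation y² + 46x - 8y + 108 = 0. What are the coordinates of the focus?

(-27/2, 4)

Only y is squared. Complete the square in y: (y - 4)² = -46(x + 2).
Vertex (-2, 4); 4p = -46 so p = -23/2. Opens left.
Focus is p units from the vertex along the axis: (h + p, k).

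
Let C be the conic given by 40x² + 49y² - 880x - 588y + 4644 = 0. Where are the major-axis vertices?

Group: 40(x² - 22x) + 49(y² - 12y) = -4644
Complete the square: 40(x - 11)² + 49(y - 6)² = -4644 + 4840 + 1764 = 1960
Divide through by 1960 to get (x - 11)²/49 + (y - 6)²/40 = 1.
Ellipse, center (11, 6), major axis horizontal; a² = 49, b² = 40.
a = 7. Vertices at (h ± a, k).

(4, 6) and (18, 6)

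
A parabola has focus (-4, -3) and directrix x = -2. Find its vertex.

(-3, -3)

The vertex is the midpoint between the focus and the directrix along the axis of symmetry.
Axis is horizontal (directrix is vertical). Vertex x-coordinate = (-4 + (-2))/2 = -3; y-coordinate = -3.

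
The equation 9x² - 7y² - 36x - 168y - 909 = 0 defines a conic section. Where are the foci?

(2, -16) and (2, -8)

Group: 9(x² - 4x) -7(y² + 24y) = 909
9(x - 2)² -7(y + 12)² = 909 + 36 - 1008 = -63
Divide by -63: (y + 12)²/9 - (x - 2)²/7 = 1
Hyperbola, center (2, -12), transverse axis vertical; a² = 9, b² = 7.
c² = a² + b² = 9 + 7 = 16, so c = 4.
Foci lie on the vertical axis through the center: (h, k ± c).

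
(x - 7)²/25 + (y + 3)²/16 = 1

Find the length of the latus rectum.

32/5

Center (7, -3). The larger denominator 25 sits under the x-term, so the major axis is horizontal; a² = 25, b² = 16.
Latus rectum length = 2b²/a = 2·16/5 = 32/5.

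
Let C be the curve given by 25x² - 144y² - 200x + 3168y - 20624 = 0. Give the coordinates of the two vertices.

Group: 25(x² - 8x) -144(y² - 22y) = 20624
Complete the square: 25(x - 4)² -144(y - 11)² = 20624 + 400 - 17424 = 3600
Dividing both sides by 3600: (x - 4)²/144 - (y - 11)²/25 = 1
Hyperbola, center (4, 11), transverse axis horizontal; a² = 144, b² = 25.
a = 12. Vertices at (h ± a, k).

(-8, 11) and (16, 11)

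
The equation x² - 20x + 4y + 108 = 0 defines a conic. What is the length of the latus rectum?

4

Only x is squared. Complete the square in x: (x - 10)² = -4(y + 2).
Vertex (10, -2); 4p = -4 so p = -1. Opens down.
Latus rectum length = |4p| = 4.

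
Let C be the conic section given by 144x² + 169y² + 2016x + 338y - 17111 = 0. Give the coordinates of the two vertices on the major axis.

(-20, -1) and (6, -1)

144(x² + 14x) + 169(y² + 2y) = 17111
144(x + 7)² + 169(y + 1)² = 17111 + 7056 + 169 = 24336
Divide through by 24336 to get (x + 7)²/169 + (y + 1)²/144 = 1.
Ellipse, center (-7, -1), major axis horizontal; a² = 169, b² = 144.
a = 13. Vertices at (h ± a, k).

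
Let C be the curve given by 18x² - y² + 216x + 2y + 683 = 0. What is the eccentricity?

e = √38/6

Collect terms: 18(x² + 12x) -(y² - 2y) = -683
Complete the square: 18(x + 6)² -(y - 1)² = -683 + 648 - 1 = -36
Dividing both sides by -36: (y - 1)²/36 - (x + 6)²/2 = 1
Hyperbola, center (-6, 1), transverse axis vertical; a² = 36, b² = 2.
c² = a² + b² = 38, so c = √38.
e = c/a = √38/6.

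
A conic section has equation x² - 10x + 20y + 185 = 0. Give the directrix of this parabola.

y = -3

Only x is squared. Complete the square in x: (x - 5)² = -20(y + 8).
Vertex (5, -8); 4p = -20 so p = -5. Opens down.
Directrix is the horizontal line y = k − p = -8 − (-5) = -3.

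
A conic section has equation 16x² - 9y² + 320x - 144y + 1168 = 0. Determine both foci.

16(x² + 20x) -9(y² + 16y) = -1168
Complete the square in x and y: 16(x + 10)² -9(y + 8)² = -1168 + 1600 - 576 = -144
Divide by -144: (y + 8)²/16 - (x + 10)²/9 = 1
Hyperbola, center (-10, -8), transverse axis vertical; a² = 16, b² = 9.
c² = a² + b² = 16 + 9 = 25, so c = 5.
Foci lie on the vertical axis through the center: (h, k ± c).

(-10, -13) and (-10, -3)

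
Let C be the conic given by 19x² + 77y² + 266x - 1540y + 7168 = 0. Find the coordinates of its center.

(-7, 10)

Rearranging, 19(x² + 14x) + 77(y² - 20y) = -7168.
19(x + 7)² + 77(y - 10)² = -7168 + 931 + 7700 = 1463
Divide through by 1463 to get (x + 7)²/77 + (y - 10)²/19 = 1.
Ellipse with center (-7, 10).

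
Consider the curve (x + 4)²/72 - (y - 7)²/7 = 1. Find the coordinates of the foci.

(-4 - √79, 7) and (-4 + √79, 7)

Center (-4, 7). The positive term is the x-term, so the transverse axis is horizontal; a² = 72, b² = 7.
c² = a² + b² = 72 + 7 = 79, so c = √79.
Foci lie on the horizontal axis through the center: (h ± c, k).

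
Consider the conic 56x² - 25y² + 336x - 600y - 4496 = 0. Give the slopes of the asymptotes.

Collect terms: 56(x² + 6x) -25(y² + 24y) = 4496
Complete the square: 56(x + 3)² -25(y + 12)² = 4496 + 504 - 3600 = 1400
Divide through by 1400 to get (x + 3)²/25 - (y + 12)²/56 = 1.
Hyperbola, center (-3, -12), transverse axis horizontal; a² = 25, b² = 56.
For a horizontal hyperbola the asymptotes have slope ±b/a.
Here that is ±2√14/5.

2√14/5 and -2√14/5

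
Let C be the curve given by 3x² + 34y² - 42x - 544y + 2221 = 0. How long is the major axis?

Group: 3(x² - 14x) + 34(y² - 16y) = -2221
Completing the square gives 3(x - 7)² + 34(y - 8)² = -2221 + 147 + 2176 = 102.
Divide by 102: (x - 7)²/34 + (y - 8)²/3 = 1
Ellipse, center (7, 8), major axis horizontal; a² = 34, b² = 3.
a² = 34 so a = √34; the major axis has length 2a = 2√34.

2√34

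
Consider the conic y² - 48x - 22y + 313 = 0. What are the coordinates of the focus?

Only y is squared. Complete the square in y: (y - 11)² = 48(x - 4).
Vertex (4, 11); 4p = 48 so p = 12. Opens right.
Focus is p units from the vertex along the axis: (h + p, k).

(16, 11)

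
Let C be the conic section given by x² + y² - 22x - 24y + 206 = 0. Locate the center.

Rearranging, (x² - 22x) + (y² - 24y) = -206.
(x - 11)² + (y - 12)² = -206 + 121 + 144 = 59
So (x - 11)² + (y - 12)² = 59.
Circle centered at (11, 12) with r² = 59.

(11, 12)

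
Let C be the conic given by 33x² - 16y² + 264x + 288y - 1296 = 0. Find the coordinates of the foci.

(-11, 9) and (3, 9)

Collect terms: 33(x² + 8x) -16(y² - 18y) = 1296
33(x + 4)² -16(y - 9)² = 1296 + 528 - 1296 = 528
Dividing both sides by 528: (x + 4)²/16 - (y - 9)²/33 = 1
Hyperbola, center (-4, 9), transverse axis horizontal; a² = 16, b² = 33.
c² = a² + b² = 16 + 33 = 49, so c = 7.
Foci lie on the horizontal axis through the center: (h ± c, k).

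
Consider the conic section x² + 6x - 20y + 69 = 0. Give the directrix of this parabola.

Only x is squared. Complete the square in x: (x + 3)² = 20(y - 3).
Vertex (-3, 3); 4p = 20 so p = 5. Opens up.
Directrix is the horizontal line y = k − p = 3 − (5) = -2.

y = -2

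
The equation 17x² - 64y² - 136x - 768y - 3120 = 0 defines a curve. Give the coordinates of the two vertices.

(-4, -6) and (12, -6)

Group: 17(x² - 8x) -64(y² + 12y) = 3120
Completing the square gives 17(x - 4)² -64(y + 6)² = 3120 + 272 - 2304 = 1088.
Divide through by 1088 to get (x - 4)²/64 - (y + 6)²/17 = 1.
Hyperbola, center (4, -6), transverse axis horizontal; a² = 64, b² = 17.
a = 8. Vertices at (h ± a, k).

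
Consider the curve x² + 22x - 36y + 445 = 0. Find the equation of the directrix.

Only x is squared. Complete the square in x: (x + 11)² = 36(y - 9).
Vertex (-11, 9); 4p = 36 so p = 9. Opens up.
Directrix is the horizontal line y = k − p = 9 − (9) = 0.

y = 0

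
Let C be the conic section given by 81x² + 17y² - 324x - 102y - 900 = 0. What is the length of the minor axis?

81(x² - 4x) + 17(y² - 6y) = 900
Complete the square in x and y: 81(x - 2)² + 17(y - 3)² = 900 + 324 + 153 = 1377
Divide by 1377: (x - 2)²/17 + (y - 3)²/81 = 1
Ellipse, center (2, 3), major axis vertical; a² = 81, b² = 17.
b² = 17 so b = √17; the minor axis has length 2b = 2√17.

2√17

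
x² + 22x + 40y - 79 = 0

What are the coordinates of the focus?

Only x is squared. Complete the square in x: (x + 11)² = -40(y - 5).
Vertex (-11, 5); 4p = -40 so p = -10. Opens down.
Focus is p units from the vertex along the axis: (h, k + p).

(-11, -5)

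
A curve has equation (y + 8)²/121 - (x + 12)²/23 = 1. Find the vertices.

(-12, -19) and (-12, 3)

Center (-12, -8). The positive term is the y-term, so the transverse axis is vertical; a² = 121, b² = 23.
a = 11. Vertices at (h, k ± a).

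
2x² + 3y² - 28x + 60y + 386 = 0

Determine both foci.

Group the x- and y-terms: 2(x² - 14x) + 3(y² + 20y) = -386
Complete the square in x and y: 2(x - 7)² + 3(y + 10)² = -386 + 98 + 300 = 12
Dividing both sides by 12: (x - 7)²/6 + (y + 10)²/4 = 1
Ellipse, center (7, -10), major axis horizontal; a² = 6, b² = 4.
c² = a² - b² = 6 - 4 = 2, so c = √2.
Foci lie on the horizontal axis through the center: (h ± c, k).

(7 - √2, -10) and (7 + √2, -10)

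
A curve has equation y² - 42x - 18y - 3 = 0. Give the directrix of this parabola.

Only y is squared. Complete the square in y: (y - 9)² = 42(x + 2).
Vertex (-2, 9); 4p = 42 so p = 21/2. Opens right.
Directrix is the vertical line x = h − p = -2 − (21/2) = -25/2.

x = -25/2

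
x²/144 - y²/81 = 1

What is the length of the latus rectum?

Center (0, 0). The positive term is the x-term, so the transverse axis is horizontal; a² = 144, b² = 81.
Latus rectum length = 2b²/a = 2·81/12 = 27/2.

27/2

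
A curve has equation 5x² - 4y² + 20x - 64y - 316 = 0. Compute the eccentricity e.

Group: 5(x² + 4x) -4(y² + 16y) = 316
Complete the square in x and y: 5(x + 2)² -4(y + 8)² = 316 + 20 - 256 = 80
Dividing both sides by 80: (x + 2)²/16 - (y + 8)²/20 = 1
Hyperbola, center (-2, -8), transverse axis horizontal; a² = 16, b² = 20.
c² = a² + b² = 36, so c = 6.
e = c/a = 6/4 = 3/2.

e = 3/2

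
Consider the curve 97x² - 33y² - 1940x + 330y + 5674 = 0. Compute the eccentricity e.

Group the x- and y-terms: 97(x² - 20x) -33(y² - 10y) = -5674
97(x - 10)² -33(y - 5)² = -5674 + 9700 - 825 = 3201
Dividing both sides by 3201: (x - 10)²/33 - (y - 5)²/97 = 1
Hyperbola, center (10, 5), transverse axis horizontal; a² = 33, b² = 97.
c² = a² + b² = 130, so c = √130.
e = c/a = √130/√33 = √4290/33.

e = √4290/33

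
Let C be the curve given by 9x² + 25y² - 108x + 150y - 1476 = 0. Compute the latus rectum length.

Collect terms: 9(x² - 12x) + 25(y² + 6y) = 1476
9(x - 6)² + 25(y + 3)² = 1476 + 324 + 225 = 2025
Divide through by 2025 to get (x - 6)²/225 + (y + 3)²/81 = 1.
Ellipse, center (6, -3), major axis horizontal; a² = 225, b² = 81.
Latus rectum length = 2b²/a = 2·81/15 = 54/5.

54/5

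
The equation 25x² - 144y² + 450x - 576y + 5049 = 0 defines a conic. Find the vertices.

(-9, -7) and (-9, 3)

Group the x- and y-terms: 25(x² + 18x) -144(y² + 4y) = -5049
Complete the square: 25(x + 9)² -144(y + 2)² = -5049 + 2025 - 576 = -3600
Divide through by -3600 to get (y + 2)²/25 - (x + 9)²/144 = 1.
Hyperbola, center (-9, -2), transverse axis vertical; a² = 25, b² = 144.
a = 5. Vertices at (h, k ± a).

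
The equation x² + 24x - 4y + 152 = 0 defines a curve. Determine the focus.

Only x is squared. Complete the square in x: (x + 12)² = 4(y - 2).
Vertex (-12, 2); 4p = 4 so p = 1. Opens up.
Focus is p units from the vertex along the axis: (h, k + p).

(-12, 3)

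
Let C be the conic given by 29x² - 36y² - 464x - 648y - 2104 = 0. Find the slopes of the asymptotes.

√29/6 and -√29/6

29(x² - 16x) -36(y² + 18y) = 2104
Complete the square: 29(x - 8)² -36(y + 9)² = 2104 + 1856 - 2916 = 1044
Divide by 1044: (x - 8)²/36 - (y + 9)²/29 = 1
Hyperbola, center (8, -9), transverse axis horizontal; a² = 36, b² = 29.
For a horizontal hyperbola the asymptotes have slope ±b/a.
Here that is ±√29/6.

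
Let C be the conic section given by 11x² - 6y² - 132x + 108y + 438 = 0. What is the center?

(6, 9)

Collect terms: 11(x² - 12x) -6(y² - 18y) = -438
11(x - 6)² -6(y - 9)² = -438 + 396 - 486 = -528
Divide by -528: (y - 9)²/88 - (x - 6)²/48 = 1
Hyperbola with center (6, 9).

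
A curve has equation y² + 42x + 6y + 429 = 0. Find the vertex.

Only y is squared. Complete the square in y: (y + 3)² = -42(x + 10).
Vertex (-10, -3); 4p = -42 so p = -21/2. Opens left.

(-10, -3)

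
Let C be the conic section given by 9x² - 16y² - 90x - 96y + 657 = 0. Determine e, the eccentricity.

Group the x- and y-terms: 9(x² - 10x) -16(y² + 6y) = -657
9(x - 5)² -16(y + 3)² = -657 + 225 - 144 = -576
Divide through by -576 to get (y + 3)²/36 - (x - 5)²/64 = 1.
Hyperbola, center (5, -3), transverse axis vertical; a² = 36, b² = 64.
c² = a² + b² = 100, so c = 10.
e = c/a = 10/6 = 5/3.

e = 5/3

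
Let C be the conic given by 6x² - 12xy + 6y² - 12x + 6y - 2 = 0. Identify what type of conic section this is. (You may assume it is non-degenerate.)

A = 6, B = -12, C = 6.
Discriminant B² − 4AC = (-12)² − 4·6·6 = 0.
B² − 4AC = 0 ⇒ parabola.

parabola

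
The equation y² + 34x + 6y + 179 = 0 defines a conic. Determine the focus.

(-27/2, -3)

Only y is squared. Complete the square in y: (y + 3)² = -34(x + 5).
Vertex (-5, -3); 4p = -34 so p = -17/2. Opens left.
Focus is p units from the vertex along the axis: (h + p, k).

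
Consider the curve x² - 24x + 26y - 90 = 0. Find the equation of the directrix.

y = 31/2

Only x is squared. Complete the square in x: (x - 12)² = -26(y - 9).
Vertex (12, 9); 4p = -26 so p = -13/2. Opens down.
Directrix is the horizontal line y = k − p = 9 − (-13/2) = 31/2.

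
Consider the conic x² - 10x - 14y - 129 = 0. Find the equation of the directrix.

Only x is squared. Complete the square in x: (x - 5)² = 14(y + 11).
Vertex (5, -11); 4p = 14 so p = 7/2. Opens up.
Directrix is the horizontal line y = k − p = -11 − (7/2) = -29/2.

y = -29/2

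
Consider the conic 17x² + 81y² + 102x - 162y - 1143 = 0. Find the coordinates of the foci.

(-11, 1) and (5, 1)

Group: 17(x² + 6x) + 81(y² - 2y) = 1143
17(x + 3)² + 81(y - 1)² = 1143 + 153 + 81 = 1377
Dividing both sides by 1377: (x + 3)²/81 + (y - 1)²/17 = 1
Ellipse, center (-3, 1), major axis horizontal; a² = 81, b² = 17.
c² = a² - b² = 81 - 17 = 64, so c = 8.
Foci lie on the horizontal axis through the center: (h ± c, k).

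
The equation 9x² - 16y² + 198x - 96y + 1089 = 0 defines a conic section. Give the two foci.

(-11, -8) and (-11, 2)

Rearranging, 9(x² + 22x) -16(y² + 6y) = -1089.
Complete the square in x and y: 9(x + 11)² -16(y + 3)² = -1089 + 1089 - 144 = -144
Divide by -144: (y + 3)²/9 - (x + 11)²/16 = 1
Hyperbola, center (-11, -3), transverse axis vertical; a² = 9, b² = 16.
c² = a² + b² = 9 + 16 = 25, so c = 5.
Foci lie on the vertical axis through the center: (h, k ± c).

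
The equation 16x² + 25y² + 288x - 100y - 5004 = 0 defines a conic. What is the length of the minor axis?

32

Collect terms: 16(x² + 18x) + 25(y² - 4y) = 5004
Complete the square: 16(x + 9)² + 25(y - 2)² = 5004 + 1296 + 100 = 6400
Dividing both sides by 6400: (x + 9)²/400 + (y - 2)²/256 = 1
Ellipse, center (-9, 2), major axis horizontal; a² = 400, b² = 256.
b² = 256 so b = 16; the minor axis has length 2b = 32.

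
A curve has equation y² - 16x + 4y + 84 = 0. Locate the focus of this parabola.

(9, -2)

Only y is squared. Complete the square in y: (y + 2)² = 16(x - 5).
Vertex (5, -2); 4p = 16 so p = 4. Opens right.
Focus is p units from the vertex along the axis: (h + p, k).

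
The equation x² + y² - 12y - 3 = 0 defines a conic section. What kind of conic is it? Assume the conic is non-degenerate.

No xy term. Coefficients of x² and y² are A = 1, C = 1.
A = C (same sign) ⇒ circle.

circle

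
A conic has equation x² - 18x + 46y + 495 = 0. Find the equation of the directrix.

Only x is squared. Complete the square in x: (x - 9)² = -46(y + 9).
Vertex (9, -9); 4p = -46 so p = -23/2. Opens down.
Directrix is the horizontal line y = k − p = -9 − (-23/2) = 5/2.

y = 5/2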